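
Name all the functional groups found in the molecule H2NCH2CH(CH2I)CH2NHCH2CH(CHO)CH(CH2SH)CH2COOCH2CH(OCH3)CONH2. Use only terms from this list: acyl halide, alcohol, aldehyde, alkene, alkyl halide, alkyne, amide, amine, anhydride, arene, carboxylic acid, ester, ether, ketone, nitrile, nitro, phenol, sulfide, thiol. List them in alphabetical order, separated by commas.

Taking each segment in turn:
  H2NCH2: –NH2 on an sp³ carbon with no adjacent C=O → amine.
  CH(CH2I): pendant –CH2X: halogen on sp³ carbon → alkyl halide.
  CH2NHCH2: C–N–C with sp³ carbons and no adjacent C=O → amine (secondary).
  CH(CHO): pendant –CHO: carbonyl C bonded to C and H → aldehyde.
  CH(CH2SH): pendant –CH2SH → thiol.
  CH2COOCH2: –C(=O)–O–C with C on the carbonyl side → ester.
  CH(OCH3): pendant –OCH3: C–O–C with sp³ C, no adjacent C=O → ether.
  CONH2: –C(=O)NH2: carbonyl C bonded to C and to N → amide (the N is not a separate amine).

aldehyde, alkyl halide, amide, amine, ester, ether, thiol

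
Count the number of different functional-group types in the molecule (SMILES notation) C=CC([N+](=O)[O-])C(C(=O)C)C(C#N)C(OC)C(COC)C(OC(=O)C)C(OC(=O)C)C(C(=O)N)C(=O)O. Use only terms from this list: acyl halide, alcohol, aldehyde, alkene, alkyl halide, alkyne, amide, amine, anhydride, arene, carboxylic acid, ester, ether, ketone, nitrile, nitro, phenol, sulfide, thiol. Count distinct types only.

Taking each segment in turn:
  CH2=CH: C=C double bond → alkene.
  CH(NO2): –NO2 on an sp³ carbon → nitro (the N=O is not a carbonyl).
  CH(COCH3): pendant –COCH3: carbonyl C bonded to two carbons → ketone.
  CH(CN): pendant –C≡N: nitrile.
  CH(OCH3): pendant –OCH3: C–O–C with sp³ C, no adjacent C=O → ether.
  CH(CH2OCH3): pendant –CH2OCH3: C–O–C linkage → ether.
  CH(OCOCH3): pendant –OC(=O)CH3: an acyloxy group → ester.
  CH(OCOCH3): pendant –OC(=O)CH3: an acyloxy group → ester.
  CH(CONH2): pendant –CONH2: carbonyl C bonded to C and N → amide.
  COOH: –COOH: carbonyl C bonded to –OH and C → carboxylic acid (the –OH is not a separate alcohol).
Distinct types present: alkene, amide, carboxylic acid, ester, ether, ketone, nitrile, nitro.

8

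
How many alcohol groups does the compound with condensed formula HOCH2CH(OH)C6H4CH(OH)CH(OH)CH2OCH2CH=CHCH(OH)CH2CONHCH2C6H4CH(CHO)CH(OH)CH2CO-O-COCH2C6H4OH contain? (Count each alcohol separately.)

Working along the chain:
  HOCH2: HO– on an sp³ carbon → alcohol.
  CH(OH): –OH on an sp³ carbon → alcohol (secondary).
  C6H4: para-disubstituted benzene ring → arene.
  CH(OH): –OH on an sp³ carbon → alcohol (secondary).
  CH(OH): –OH on an sp³ carbon → alcohol (secondary).
  CH2OCH2: C–O–C with sp³ carbons on both sides and no adjacent C=O → ether.
  CH=CH: C=C double bond → alkene.
  CH(OH): –OH on an sp³ carbon → alcohol (secondary).
  CH2CONHCH2: –C(=O)–N– linkage → amide (the N is not an amine).
  C6H4: para-disubstituted benzene ring → arene.
  CH(CHO): pendant –CHO: carbonyl C bonded to C and H → aldehyde.
  CH(OH): –OH on an sp³ carbon → alcohol (secondary).
  CH2CO-O-COCH2: two acyl groups sharing one oxygen, –C(=O)–O–C(=O)– → anhydride.
  C6H4OH: –OH attached directly to an aromatic ring → phenol (not alcohol); the ring itself is an arene.
Alcohol appears at: HOCH2, CH(OH), CH(OH), CH(OH), CH(OH), CH(OH) → 6.

6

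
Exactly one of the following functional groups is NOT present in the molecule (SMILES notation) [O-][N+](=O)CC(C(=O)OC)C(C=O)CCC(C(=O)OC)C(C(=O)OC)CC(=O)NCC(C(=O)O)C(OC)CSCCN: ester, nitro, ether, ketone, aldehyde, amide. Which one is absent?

ketone

ester: present (CH(COOCH3) — pendant –COOCH3: carbonyl C bonded to C and –OCH3 → ester).
ether: present (CH(OCH3) — pendant –OCH3: C–O–C with sp³ C, no adjacent C=O → ether).
nitro: present (O2NCH2 — –NO2 on carbon → nitro group).
amide: present (CH2CONHCH2 — –C(=O)–N– linkage → amide (the N is not an amine)).
aldehyde: present (CH(CHO) — pendant –CHO: carbonyl C bonded to C and H → aldehyde).
ketone: absent. In CH(COOCH3), the C=O is bonded to an –O–C group, which defines an ester, not a ketone. In CH2CONHCH2, the C=O is bonded to nitrogen, which defines an amide, not a ketone. In CH(COOH), the C=O bears an –OH, making it a carboxylic acid rather than a ketone. In CH(CHO), the carbonyl carbon carries an H, so it is an aldehyde, not a ketone.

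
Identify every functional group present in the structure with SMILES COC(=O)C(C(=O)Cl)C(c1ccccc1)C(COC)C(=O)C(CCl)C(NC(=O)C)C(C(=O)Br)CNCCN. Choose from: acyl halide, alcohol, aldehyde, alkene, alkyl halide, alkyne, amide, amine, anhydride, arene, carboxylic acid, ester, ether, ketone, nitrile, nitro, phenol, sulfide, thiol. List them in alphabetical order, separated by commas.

Reading the structure from left to right:
  CH3OOC: CH3O–C(=O)–: carbonyl C bonded to C and to –OCH3 → ester (not ketone + ether).
  CH(COCl): pendant –C(=O)X: carbonyl C bonded to C and halogen → acyl halide.
  CH(C6H5): pendant –C6H5: benzene ring → arene.
  CH(CH2OCH3): pendant –CH2OCH3: C–O–C linkage → ether.
  CO: –C(=O)– with carbon on both sides → ketone.
  CH(CH2Cl): pendant –CH2X: halogen on sp³ carbon → alkyl halide.
  CH(NHCOCH3): pendant –NHC(=O)CH3: N bonded to a carbonyl → amide (not amine).
  CH(COBr): pendant –C(=O)X: carbonyl C bonded to C and halogen → acyl halide.
  CH2NHCH2: C–N–C with sp³ carbons and no adjacent C=O → amine (secondary).
  CH2NH2: –NH2 on an sp³ carbon with no adjacent C=O → amine.

acyl halide, alkyl halide, amide, amine, arene, ester, ether, ketone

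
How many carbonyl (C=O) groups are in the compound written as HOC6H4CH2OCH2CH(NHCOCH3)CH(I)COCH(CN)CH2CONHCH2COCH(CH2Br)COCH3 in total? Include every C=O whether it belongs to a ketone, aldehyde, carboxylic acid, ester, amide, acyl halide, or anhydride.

5

CH(NHCOCH3): amide, 1 C=O (running total 1).
CO: ketone, 1 C=O (running total 2).
CH2CONHCH2: amide, 1 C=O (running total 3).
CO: ketone, 1 C=O (running total 4).
CO: ketone, 1 C=O (running total 5).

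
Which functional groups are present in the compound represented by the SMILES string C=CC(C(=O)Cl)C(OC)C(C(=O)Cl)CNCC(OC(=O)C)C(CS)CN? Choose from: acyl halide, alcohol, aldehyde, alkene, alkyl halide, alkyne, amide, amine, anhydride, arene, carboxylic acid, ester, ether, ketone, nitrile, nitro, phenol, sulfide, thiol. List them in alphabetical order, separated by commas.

acyl halide, alkene, amine, ester, ether, thiol

C=C double bond → alkene.
pendant –C(=O)X: carbonyl C bonded to C and halogen → acyl halide.
pendant –OCH3: C–O–C with sp³ C, no adjacent C=O → ether.
pendant –C(=O)X: carbonyl C bonded to C and halogen → acyl halide.
C–N–C with sp³ carbons and no adjacent C=O → amine (secondary).
pendant –OC(=O)CH3: an acyloxy group → ester.
pendant –CH2SH → thiol.
–NH2 on an sp³ carbon with no adjacent C=O → amine.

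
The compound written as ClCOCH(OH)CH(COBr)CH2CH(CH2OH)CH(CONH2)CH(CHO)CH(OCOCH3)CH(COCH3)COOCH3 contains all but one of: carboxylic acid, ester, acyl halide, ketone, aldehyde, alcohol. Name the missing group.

ester: present (CH(OCOCH3) — pendant –OC(=O)CH3: an acyloxy group → ester).
aldehyde: present (CH(CHO) — pendant –CHO: carbonyl C bonded to C and H → aldehyde).
ketone: present (CH(COCH3) — pendant –COCH3: carbonyl C bonded to two carbons → ketone).
acyl halide: present (ClCO — –C(=O)Cl: carbonyl C bonded to C and to a halogen → acyl halide (not alkyl halide)).
alcohol: present (CH(OH) — –OH on an sp³ carbon → alcohol (secondary)).
carboxylic acid: absent. In each of CH(OCOCH3) and COOCH3, the acyl oxygen is bonded to carbon (–O–C), not to H, so this is an ester. In CH(CONH2), the carbonyl is bonded to nitrogen, not to –OH; that is an amide.

carboxylic acid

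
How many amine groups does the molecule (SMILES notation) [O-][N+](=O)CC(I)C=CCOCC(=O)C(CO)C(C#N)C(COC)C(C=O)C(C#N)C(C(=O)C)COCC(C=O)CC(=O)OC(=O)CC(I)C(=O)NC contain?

0

–NO2 on carbon → nitro group.
halogen on an sp³ carbon → alkyl halide.
C=C double bond → alkene.
C–O–C with sp³ carbons on both sides and no adjacent C=O → ether.
–C(=O)– with carbon on both sides → ketone.
pendant –CH2OH on an sp³ backbone C → alcohol.
pendant –C≡N: nitrile.
pendant –CH2OCH3: C–O–C linkage → ether.
pendant –CHO: carbonyl C bonded to C and H → aldehyde.
pendant –C≡N: nitrile.
pendant –COCH3: carbonyl C bonded to two carbons → ketone.
C–O–C with sp³ carbons on both sides and no adjacent C=O → ether.
pendant –CHO: carbonyl C bonded to C and H → aldehyde.
two acyl groups sharing one oxygen, –C(=O)–O–C(=O)– → anhydride.
halogen on an sp³ carbon → alkyl halide.
–C(=O)NHCH3: carbonyl C bonded to C and to N → amide (the N is not an amine).
No segment is a amine: O2NCH2 is nitro, not amine; CH(CN) is nitrile, not amine; CH(CN) is nitrile, not amine. → 0.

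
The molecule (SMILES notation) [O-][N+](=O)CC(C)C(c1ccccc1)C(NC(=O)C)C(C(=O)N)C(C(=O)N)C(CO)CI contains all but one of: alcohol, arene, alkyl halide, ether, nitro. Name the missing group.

ether

arene: present (CH(C6H5) — pendant –C6H5: benzene ring → arene).
alcohol: present (CH(CH2OH) — pendant –CH2OH on an sp³ backbone C → alcohol).
alkyl halide: present (CH2I — halogen on an sp³ carbon → alkyl halide).
nitro: present (O2NCH2 — –NO2 on carbon → nitro group).
ether: no segment matches this pattern.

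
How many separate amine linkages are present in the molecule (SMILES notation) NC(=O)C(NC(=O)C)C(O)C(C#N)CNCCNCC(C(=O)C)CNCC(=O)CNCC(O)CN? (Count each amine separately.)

5

Taking each segment in turn:
  H2NCO: –C(=O)NH2: carbonyl C bonded to C and to N → amide (the N is not a separate amine).
  CH(NHCOCH3): pendant –NHC(=O)CH3: N bonded to a carbonyl → amide (not amine).
  CH(OH): –OH on an sp³ carbon → alcohol (secondary).
  CH(CN): pendant –C≡N: nitrile.
  CH2NHCH2: C–N–C with sp³ carbons and no adjacent C=O → amine (secondary).
  CH2NHCH2: C–N–C with sp³ carbons and no adjacent C=O → amine (secondary).
  CH(COCH3): pendant –COCH3: carbonyl C bonded to two carbons → ketone.
  CH2NHCH2: C–N–C with sp³ carbons and no adjacent C=O → amine (secondary).
  CO: –C(=O)– with carbon on both sides → ketone.
  CH2NHCH2: C–N–C with sp³ carbons and no adjacent C=O → amine (secondary).
  CH(OH): –OH on an sp³ carbon → alcohol (secondary).
  CH2NH2: –NH2 on an sp³ carbon with no adjacent C=O → amine.
Amine appears at: CH2NHCH2, CH2NHCH2, CH2NHCH2, CH2NHCH2, CH2NH2 → 5.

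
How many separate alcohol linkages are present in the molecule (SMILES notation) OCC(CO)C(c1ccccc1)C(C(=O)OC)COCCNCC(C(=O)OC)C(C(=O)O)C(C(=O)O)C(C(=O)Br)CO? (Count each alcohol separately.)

3

Taking each segment in turn:
  HOCH2: HO– on an sp³ carbon → alcohol.
  CH(CH2OH): pendant –CH2OH on an sp³ backbone C → alcohol.
  CH(C6H5): pendant –C6H5: benzene ring → arene.
  CH(COOCH3): pendant –COOCH3: carbonyl C bonded to C and –OCH3 → ester.
  CH2OCH2: C–O–C with sp³ carbons on both sides and no adjacent C=O → ether.
  CH2NHCH2: C–N–C with sp³ carbons and no adjacent C=O → amine (secondary).
  CH(COOCH3): pendant –COOCH3: carbonyl C bonded to C and –OCH3 → ester.
  CH(COOH): pendant –COOH: carbonyl C bonded to C and –OH → carboxylic acid.
  CH(COOH): pendant –COOH: carbonyl C bonded to C and –OH → carboxylic acid.
  CH(COBr): pendant –C(=O)X: carbonyl C bonded to C and halogen → acyl halide.
  CH2OH: –OH on an sp³ carbon → alcohol.
Alcohol appears at: HOCH2, CH(CH2OH), CH2OH → 3.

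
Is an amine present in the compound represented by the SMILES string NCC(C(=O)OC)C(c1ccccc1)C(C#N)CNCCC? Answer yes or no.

–NH2 on an sp³ carbon with no adjacent C=O → amine.
pendant –COOCH3: carbonyl C bonded to C and –OCH3 → ester.
pendant –C6H5: benzene ring → arene.
pendant –C≡N: nitrile.
C–N–C with sp³ carbons and no adjacent C=O → amine (secondary).
The H2NCH2 segment supplies the amine: –NH2 on an sp³ carbon with no adjacent C=O → amine.

yes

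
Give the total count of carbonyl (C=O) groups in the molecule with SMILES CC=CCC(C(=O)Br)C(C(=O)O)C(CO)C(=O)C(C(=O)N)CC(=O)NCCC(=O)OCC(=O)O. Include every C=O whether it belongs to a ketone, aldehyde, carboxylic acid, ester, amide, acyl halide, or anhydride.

CH(COBr): acyl halide, 1 C=O (running total 1).
CH(COOH): carboxylic acid, 1 C=O (running total 2).
CO: ketone, 1 C=O (running total 3).
CH(CONH2): amide, 1 C=O (running total 4).
CH2CONHCH2: amide, 1 C=O (running total 5).
CH2COOCH2: ester, 1 C=O (running total 6).
COOH: carboxylic acid, 1 C=O (running total 7).

7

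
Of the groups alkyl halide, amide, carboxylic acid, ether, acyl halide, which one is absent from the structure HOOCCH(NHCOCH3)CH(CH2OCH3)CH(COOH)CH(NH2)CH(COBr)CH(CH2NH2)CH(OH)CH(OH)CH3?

alkyl halide

acyl halide: present (CH(COBr) — pendant –C(=O)X: carbonyl C bonded to C and halogen → acyl halide).
amide: present (CH(NHCOCH3) — pendant –NHC(=O)CH3: N bonded to a carbonyl → amide (not amine)).
ether: present (CH(CH2OCH3) — pendant –CH2OCH3: C–O–C linkage → ether).
carboxylic acid: present (HOOC — –COOH: carbonyl C bonded to –OH and C → carboxylic acid (the –OH is not a separate alcohol)).
alkyl halide: absent. In CH(COBr), the halogen is on a carbonyl carbon, which makes it an acyl halide, not an alkyl halide.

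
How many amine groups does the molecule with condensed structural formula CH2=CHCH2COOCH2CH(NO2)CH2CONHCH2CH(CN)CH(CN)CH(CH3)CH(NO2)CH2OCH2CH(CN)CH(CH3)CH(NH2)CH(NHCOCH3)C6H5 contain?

1

Working along the chain:
  CH2=CH: C=C double bond → alkene.
  CH2COOCH2: –C(=O)–O–C with C on the carbonyl side → ester.
  CH(NO2): –NO2 on an sp³ carbon → nitro (the N=O is not a carbonyl).
  CH2CONHCH2: –C(=O)–N– linkage → amide (the N is not an amine).
  CH(CN): pendant –C≡N: nitrile.
  CH(CN): pendant –C≡N: nitrile.
  CH(NO2): –NO2 on an sp³ carbon → nitro (the N=O is not a carbonyl).
  CH2OCH2: C–O–C with sp³ carbons on both sides and no adjacent C=O → ether.
  CH(CN): pendant –C≡N: nitrile.
  CH(NH2): –NH2 on an sp³ carbon with no adjacent C=O → amine.
  CH(NHCOCH3): pendant –NHC(=O)CH3: N bonded to a carbonyl → amide (not amine).
  C6H5: –C6H5 phenyl ring → arene.
Amine appears at: CH(NH2) → 1.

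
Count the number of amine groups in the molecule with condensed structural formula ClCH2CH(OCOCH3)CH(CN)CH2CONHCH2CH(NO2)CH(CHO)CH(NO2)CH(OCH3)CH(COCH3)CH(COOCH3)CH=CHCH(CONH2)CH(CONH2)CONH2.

0

Taking each segment in turn:
  ClCH2: halogen on an sp³ carbon → alkyl halide.
  CH(OCOCH3): pendant –OC(=O)CH3: an acyloxy group → ester.
  CH(CN): pendant –C≡N: nitrile.
  CH2CONHCH2: –C(=O)–N– linkage → amide (the N is not an amine).
  CH(NO2): –NO2 on an sp³ carbon → nitro (the N=O is not a carbonyl).
  CH(CHO): pendant –CHO: carbonyl C bonded to C and H → aldehyde.
  CH(NO2): –NO2 on an sp³ carbon → nitro (the N=O is not a carbonyl).
  CH(OCH3): pendant –OCH3: C–O–C with sp³ C, no adjacent C=O → ether.
  CH(COCH3): pendant –COCH3: carbonyl C bonded to two carbons → ketone.
  CH(COOCH3): pendant –COOCH3: carbonyl C bonded to C and –OCH3 → ester.
  CH=CH: C=C double bond → alkene.
  CH(CONH2): pendant –CONH2: carbonyl C bonded to C and N → amide.
  CH(CONH2): pendant –CONH2: carbonyl C bonded to C and N → amide.
  CONH2: –C(=O)NH2: carbonyl C bonded to C and to N → amide (the N is not a separate amine).
No segment is a amine: CH(CN) is nitrile, not amine; CH2CONHCH2 is amide, not amine; CH(NO2) is nitro, not amine. → 0.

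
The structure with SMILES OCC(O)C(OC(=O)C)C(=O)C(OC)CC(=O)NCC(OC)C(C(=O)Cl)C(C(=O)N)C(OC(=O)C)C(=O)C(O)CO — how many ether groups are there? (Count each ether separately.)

HO– on an sp³ carbon → alcohol.
–OH on an sp³ carbon → alcohol (secondary).
pendant –OC(=O)CH3: an acyloxy group → ester.
–C(=O)– with carbon on both sides → ketone.
pendant –OCH3: C–O–C with sp³ C, no adjacent C=O → ether.
–C(=O)–N– linkage → amide (the N is not an amine).
pendant –OCH3: C–O–C with sp³ C, no adjacent C=O → ether.
pendant –C(=O)X: carbonyl C bonded to C and halogen → acyl halide.
pendant –CONH2: carbonyl C bonded to C and N → amide.
pendant –OC(=O)CH3: an acyloxy group → ester.
–C(=O)– with carbon on both sides → ketone.
–OH on an sp³ carbon → alcohol (secondary).
–OH on an sp³ carbon → alcohol.
Ether appears at: CH(OCH3), CH(OCH3) → 2.

2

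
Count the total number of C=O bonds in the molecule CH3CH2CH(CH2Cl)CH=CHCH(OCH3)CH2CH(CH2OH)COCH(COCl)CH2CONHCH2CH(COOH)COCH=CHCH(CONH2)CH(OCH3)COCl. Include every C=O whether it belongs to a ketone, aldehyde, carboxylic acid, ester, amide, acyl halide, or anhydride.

CO: ketone, 1 C=O (running total 1).
CH(COCl): acyl halide, 1 C=O (running total 2).
CH2CONHCH2: amide, 1 C=O (running total 3).
CH(COOH): carboxylic acid, 1 C=O (running total 4).
CO: ketone, 1 C=O (running total 5).
CH(CONH2): amide, 1 C=O (running total 6).
COCl: acyl halide, 1 C=O (running total 7).

7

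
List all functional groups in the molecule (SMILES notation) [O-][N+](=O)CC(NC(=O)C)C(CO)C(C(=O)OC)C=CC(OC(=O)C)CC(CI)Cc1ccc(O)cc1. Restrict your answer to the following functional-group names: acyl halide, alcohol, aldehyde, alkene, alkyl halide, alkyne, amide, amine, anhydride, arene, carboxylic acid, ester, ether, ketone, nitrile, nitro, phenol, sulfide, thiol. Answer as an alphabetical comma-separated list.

–NO2 on carbon → nitro group.
pendant –NHC(=O)CH3: N bonded to a carbonyl → amide (not amine).
pendant –CH2OH on an sp³ backbone C → alcohol.
pendant –COOCH3: carbonyl C bonded to C and –OCH3 → ester.
C=C double bond → alkene.
pendant –OC(=O)CH3: an acyloxy group → ester.
pendant –CH2X: halogen on sp³ carbon → alkyl halide.
–OH attached directly to an aromatic ring → phenol (not alcohol); the ring itself is an arene.

alcohol, alkene, alkyl halide, amide, arene, ester, nitro, phenol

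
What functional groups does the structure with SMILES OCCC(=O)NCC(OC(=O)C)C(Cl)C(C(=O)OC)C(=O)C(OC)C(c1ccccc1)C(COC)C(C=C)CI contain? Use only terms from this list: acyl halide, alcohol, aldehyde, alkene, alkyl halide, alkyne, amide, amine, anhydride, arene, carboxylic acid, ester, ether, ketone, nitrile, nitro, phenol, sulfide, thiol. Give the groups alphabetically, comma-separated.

HO– on an sp³ carbon → alcohol.
–C(=O)–N– linkage → amide (the N is not an amine).
pendant –OC(=O)CH3: an acyloxy group → ester.
halogen on an sp³ carbon → alkyl halide.
pendant –COOCH3: carbonyl C bonded to C and –OCH3 → ester.
–C(=O)– with carbon on both sides → ketone.
pendant –OCH3: C–O–C with sp³ C, no adjacent C=O → ether.
pendant –C6H5: benzene ring → arene.
pendant –CH2OCH3: C–O–C linkage → ether.
pendant –CH=CH2: C=C double bond → alkene.
halogen on an sp³ carbon → alkyl halide.

alcohol, alkene, alkyl halide, amide, arene, ester, ether, ketone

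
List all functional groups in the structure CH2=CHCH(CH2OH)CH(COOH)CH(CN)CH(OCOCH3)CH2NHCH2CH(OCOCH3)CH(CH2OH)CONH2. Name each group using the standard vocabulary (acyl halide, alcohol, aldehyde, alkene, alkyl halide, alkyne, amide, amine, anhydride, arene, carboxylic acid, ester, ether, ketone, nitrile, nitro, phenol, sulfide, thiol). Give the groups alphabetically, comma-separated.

alcohol, alkene, amide, amine, carboxylic acid, ester, nitrile

Working along the chain:
  CH2=CH: C=C double bond → alkene.
  CH(CH2OH): pendant –CH2OH on an sp³ backbone C → alcohol.
  CH(COOH): pendant –COOH: carbonyl C bonded to C and –OH → carboxylic acid.
  CH(CN): pendant –C≡N: nitrile.
  CH(OCOCH3): pendant –OC(=O)CH3: an acyloxy group → ester.
  CH2NHCH2: C–N–C with sp³ carbons and no adjacent C=O → amine (secondary).
  CH(OCOCH3): pendant –OC(=O)CH3: an acyloxy group → ester.
  CH(CH2OH): pendant –CH2OH on an sp³ backbone C → alcohol.
  CONH2: –C(=O)NH2: carbonyl C bonded to C and to N → amide (the N is not a separate amine).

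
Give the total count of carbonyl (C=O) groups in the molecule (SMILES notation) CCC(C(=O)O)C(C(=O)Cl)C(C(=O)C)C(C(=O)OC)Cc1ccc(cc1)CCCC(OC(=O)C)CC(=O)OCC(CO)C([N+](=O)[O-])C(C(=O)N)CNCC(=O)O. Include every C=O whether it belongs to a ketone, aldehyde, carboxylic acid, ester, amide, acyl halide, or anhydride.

8

CH(COOH): carboxylic acid, 1 C=O (running total 1).
CH(COCl): acyl halide, 1 C=O (running total 2).
CH(COCH3): ketone, 1 C=O (running total 3).
CH(COOCH3): ester, 1 C=O (running total 4).
CH(OCOCH3): ester, 1 C=O (running total 5).
CH2COOCH2: ester, 1 C=O (running total 6).
CH(CONH2): amide, 1 C=O (running total 7).
COOH: carboxylic acid, 1 C=O (running total 8).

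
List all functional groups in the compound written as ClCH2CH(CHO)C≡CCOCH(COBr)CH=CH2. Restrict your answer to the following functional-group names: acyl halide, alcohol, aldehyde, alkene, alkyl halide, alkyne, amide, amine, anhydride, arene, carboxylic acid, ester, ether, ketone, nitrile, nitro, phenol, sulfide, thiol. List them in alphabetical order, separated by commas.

halogen on an sp³ carbon → alkyl halide.
pendant –CHO: carbonyl C bonded to C and H → aldehyde.
C≡C triple bond → alkyne.
–C(=O)– with carbon on both sides → ketone.
pendant –C(=O)X: carbonyl C bonded to C and halogen → acyl halide.
C=C double bond → alkene.

acyl halide, aldehyde, alkene, alkyl halide, alkyne, ketone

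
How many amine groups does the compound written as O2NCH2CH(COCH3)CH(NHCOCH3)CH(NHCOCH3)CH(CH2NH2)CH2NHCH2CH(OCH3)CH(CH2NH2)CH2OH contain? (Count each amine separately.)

3

Working along the chain:
  O2NCH2: –NO2 on carbon → nitro group.
  CH(COCH3): pendant –COCH3: carbonyl C bonded to two carbons → ketone.
  CH(NHCOCH3): pendant –NHC(=O)CH3: N bonded to a carbonyl → amide (not amine).
  CH(NHCOCH3): pendant –NHC(=O)CH3: N bonded to a carbonyl → amide (not amine).
  CH(CH2NH2): pendant –CH2NH2: N on sp³ C, no adjacent C=O → amine.
  CH2NHCH2: C–N–C with sp³ carbons and no adjacent C=O → amine (secondary).
  CH(OCH3): pendant –OCH3: C–O–C with sp³ C, no adjacent C=O → ether.
  CH(CH2NH2): pendant –CH2NH2: N on sp³ C, no adjacent C=O → amine.
  CH2OH: –OH on an sp³ carbon → alcohol.
Amine appears at: CH(CH2NH2), CH2NHCH2, CH(CH2NH2) → 3.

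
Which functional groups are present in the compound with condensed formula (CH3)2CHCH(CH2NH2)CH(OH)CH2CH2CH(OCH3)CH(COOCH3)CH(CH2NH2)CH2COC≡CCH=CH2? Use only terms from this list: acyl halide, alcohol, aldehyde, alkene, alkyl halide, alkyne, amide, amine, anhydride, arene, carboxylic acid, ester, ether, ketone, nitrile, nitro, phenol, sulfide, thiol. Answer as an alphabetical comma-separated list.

Reading the structure from left to right:
  CH(CH2NH2): pendant –CH2NH2: N on sp³ C, no adjacent C=O → amine.
  CH(OH): –OH on an sp³ carbon → alcohol (secondary).
  CH(OCH3): pendant –OCH3: C–O–C with sp³ C, no adjacent C=O → ether.
  CH(COOCH3): pendant –COOCH3: carbonyl C bonded to C and –OCH3 → ester.
  CH(CH2NH2): pendant –CH2NH2: N on sp³ C, no adjacent C=O → amine.
  CO: –C(=O)– with carbon on both sides → ketone.
  C≡C: C≡C triple bond → alkyne.
  CH=CH2: C=C double bond → alkene.

alcohol, alkene, alkyne, amine, ester, ether, ketone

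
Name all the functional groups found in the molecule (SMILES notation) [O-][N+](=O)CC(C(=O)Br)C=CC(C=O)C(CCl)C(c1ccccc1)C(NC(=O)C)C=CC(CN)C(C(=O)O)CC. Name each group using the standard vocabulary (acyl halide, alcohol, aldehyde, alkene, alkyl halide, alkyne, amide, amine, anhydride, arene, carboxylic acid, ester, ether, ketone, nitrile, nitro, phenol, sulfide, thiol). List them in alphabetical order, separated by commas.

acyl halide, aldehyde, alkene, alkyl halide, amide, amine, arene, carboxylic acid, nitro

Reading the structure from left to right:
  O2NCH2: –NO2 on carbon → nitro group.
  CH(COBr): pendant –C(=O)X: carbonyl C bonded to C and halogen → acyl halide.
  CH=CH: C=C double bond → alkene.
  CH(CHO): pendant –CHO: carbonyl C bonded to C and H → aldehyde.
  CH(CH2Cl): pendant –CH2X: halogen on sp³ carbon → alkyl halide.
  CH(C6H5): pendant –C6H5: benzene ring → arene.
  CH(NHCOCH3): pendant –NHC(=O)CH3: N bonded to a carbonyl → amide (not amine).
  CH=CH: C=C double bond → alkene.
  CH(CH2NH2): pendant –CH2NH2: N on sp³ C, no adjacent C=O → amine.
  CH(COOH): pendant –COOH: carbonyl C bonded to C and –OH → carboxylic acid.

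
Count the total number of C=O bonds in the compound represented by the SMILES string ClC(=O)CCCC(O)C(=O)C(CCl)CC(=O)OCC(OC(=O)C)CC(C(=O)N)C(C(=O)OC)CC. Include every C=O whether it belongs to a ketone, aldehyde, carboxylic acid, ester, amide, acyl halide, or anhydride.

6

ClCO: acyl halide, 1 C=O (running total 1).
CO: ketone, 1 C=O (running total 2).
CH2COOCH2: ester, 1 C=O (running total 3).
CH(OCOCH3): ester, 1 C=O (running total 4).
CH(CONH2): amide, 1 C=O (running total 5).
CH(COOCH3): ester, 1 C=O (running total 6).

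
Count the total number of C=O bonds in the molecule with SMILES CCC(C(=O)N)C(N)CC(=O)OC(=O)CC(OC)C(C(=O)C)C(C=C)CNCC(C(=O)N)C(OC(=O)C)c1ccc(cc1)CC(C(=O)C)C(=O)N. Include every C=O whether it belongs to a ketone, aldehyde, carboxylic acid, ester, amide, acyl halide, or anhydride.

CH(CONH2): amide, 1 C=O (running total 1).
CH2CO-O-COCH2: anhydride, 2 C=O (running total 3).
CH(COCH3): ketone, 1 C=O (running total 4).
CH(CONH2): amide, 1 C=O (running total 5).
CH(OCOCH3): ester, 1 C=O (running total 6).
CH(COCH3): ketone, 1 C=O (running total 7).
CONH2: amide, 1 C=O (running total 8).

8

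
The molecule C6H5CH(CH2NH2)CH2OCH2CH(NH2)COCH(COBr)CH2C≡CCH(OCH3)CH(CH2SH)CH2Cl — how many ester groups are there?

C6H5– phenyl ring → arene.
pendant –CH2NH2: N on sp³ C, no adjacent C=O → amine.
C–O–C with sp³ carbons on both sides and no adjacent C=O → ether.
–NH2 on an sp³ carbon with no adjacent C=O → amine.
–C(=O)– with carbon on both sides → ketone.
pendant –C(=O)X: carbonyl C bonded to C and halogen → acyl halide.
C≡C triple bond → alkyne.
pendant –OCH3: C–O–C with sp³ C, no adjacent C=O → ether.
pendant –CH2SH → thiol.
halogen on an sp³ carbon → alkyl halide.
No segment is a ester: CH2OCH2 is ether, not ester; CO is ketone, not ester; CH(OCH3) is ether, not ester. → 0.

0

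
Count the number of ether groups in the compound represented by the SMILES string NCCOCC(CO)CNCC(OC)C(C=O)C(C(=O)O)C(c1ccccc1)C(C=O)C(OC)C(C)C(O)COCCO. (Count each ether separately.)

4

–NH2 on an sp³ carbon with no adjacent C=O → amine.
C–O–C with sp³ carbons on both sides and no adjacent C=O → ether.
pendant –CH2OH on an sp³ backbone C → alcohol.
C–N–C with sp³ carbons and no adjacent C=O → amine (secondary).
pendant –OCH3: C–O–C with sp³ C, no adjacent C=O → ether.
pendant –CHO: carbonyl C bonded to C and H → aldehyde.
pendant –COOH: carbonyl C bonded to C and –OH → carboxylic acid.
pendant –C6H5: benzene ring → arene.
pendant –CHO: carbonyl C bonded to C and H → aldehyde.
pendant –OCH3: C–O–C with sp³ C, no adjacent C=O → ether.
–OH on an sp³ carbon → alcohol (secondary).
C–O–C with sp³ carbons on both sides and no adjacent C=O → ether.
–OH on an sp³ carbon → alcohol.
Ether appears at: CH2OCH2, CH(OCH3), CH(OCH3), CH2OCH2 → 4.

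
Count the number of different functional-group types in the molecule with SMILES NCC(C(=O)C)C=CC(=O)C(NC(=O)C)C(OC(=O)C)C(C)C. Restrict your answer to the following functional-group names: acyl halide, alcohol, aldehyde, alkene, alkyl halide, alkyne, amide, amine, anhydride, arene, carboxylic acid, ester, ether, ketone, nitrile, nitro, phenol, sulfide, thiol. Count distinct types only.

5

Working along the chain:
  H2NCH2: –NH2 on an sp³ carbon with no adjacent C=O → amine.
  CH(COCH3): pendant –COCH3: carbonyl C bonded to two carbons → ketone.
  CH=CH: C=C double bond → alkene.
  CO: –C(=O)– with carbon on both sides → ketone.
  CH(NHCOCH3): pendant –NHC(=O)CH3: N bonded to a carbonyl → amide (not amine).
  CH(OCOCH3): pendant –OC(=O)CH3: an acyloxy group → ester.
Distinct types present: alkene, amide, amine, ester, ketone.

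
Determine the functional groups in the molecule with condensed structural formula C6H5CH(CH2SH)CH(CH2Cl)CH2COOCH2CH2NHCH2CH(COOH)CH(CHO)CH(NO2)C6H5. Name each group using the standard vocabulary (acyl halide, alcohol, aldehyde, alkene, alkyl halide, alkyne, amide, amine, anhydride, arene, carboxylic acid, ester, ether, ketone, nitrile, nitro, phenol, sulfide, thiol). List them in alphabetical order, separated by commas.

aldehyde, alkyl halide, amine, arene, carboxylic acid, ester, nitro, thiol

Taking each segment in turn:
  C6H5: C6H5– phenyl ring → arene.
  CH(CH2SH): pendant –CH2SH → thiol.
  CH(CH2Cl): pendant –CH2X: halogen on sp³ carbon → alkyl halide.
  CH2COOCH2: –C(=O)–O–C with C on the carbonyl side → ester.
  CH2NHCH2: C–N–C with sp³ carbons and no adjacent C=O → amine (secondary).
  CH(COOH): pendant –COOH: carbonyl C bonded to C and –OH → carboxylic acid.
  CH(CHO): pendant –CHO: carbonyl C bonded to C and H → aldehyde.
  CH(NO2): –NO2 on an sp³ carbon → nitro (the N=O is not a carbonyl).
  C6H5: –C6H5 phenyl ring → arene.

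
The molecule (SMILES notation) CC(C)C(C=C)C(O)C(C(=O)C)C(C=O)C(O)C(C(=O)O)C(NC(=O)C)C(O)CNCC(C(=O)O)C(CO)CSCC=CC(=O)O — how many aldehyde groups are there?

Taking each segment in turn:
  CH(CH=CH2): pendant –CH=CH2: C=C double bond → alkene.
  CH(OH): –OH on an sp³ carbon → alcohol (secondary).
  CH(COCH3): pendant –COCH3: carbonyl C bonded to two carbons → ketone.
  CH(CHO): pendant –CHO: carbonyl C bonded to C and H → aldehyde.
  CH(OH): –OH on an sp³ carbon → alcohol (secondary).
  CH(COOH): pendant –COOH: carbonyl C bonded to C and –OH → carboxylic acid.
  CH(NHCOCH3): pendant –NHC(=O)CH3: N bonded to a carbonyl → amide (not amine).
  CH(OH): –OH on an sp³ carbon → alcohol (secondary).
  CH2NHCH2: C–N–C with sp³ carbons and no adjacent C=O → amine (secondary).
  CH(COOH): pendant –COOH: carbonyl C bonded to C and –OH → carboxylic acid.
  CH(CH2OH): pendant –CH2OH on an sp³ backbone C → alcohol.
  CH2SCH2: C–S–C linkage → sulfide (thioether).
  CH=CH: C=C double bond → alkene.
  COOH: –COOH: carbonyl C bonded to –OH and C → carboxylic acid (the –OH is not a separate alcohol).
Aldehyde appears at: CH(CHO) → 1.

1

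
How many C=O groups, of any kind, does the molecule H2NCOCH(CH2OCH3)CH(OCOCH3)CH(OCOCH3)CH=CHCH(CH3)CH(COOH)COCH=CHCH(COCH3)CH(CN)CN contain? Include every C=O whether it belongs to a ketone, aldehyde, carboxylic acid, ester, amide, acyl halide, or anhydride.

6

H2NCO: amide, 1 C=O (running total 1).
CH(OCOCH3): ester, 1 C=O (running total 2).
CH(OCOCH3): ester, 1 C=O (running total 3).
CH(COOH): carboxylic acid, 1 C=O (running total 4).
CO: ketone, 1 C=O (running total 5).
CH(COCH3): ketone, 1 C=O (running total 6).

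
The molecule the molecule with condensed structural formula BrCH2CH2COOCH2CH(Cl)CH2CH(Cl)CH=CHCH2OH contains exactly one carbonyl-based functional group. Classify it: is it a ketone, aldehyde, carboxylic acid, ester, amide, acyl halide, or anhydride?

The carbonyl is in the CH2COOCH2 segment: –C(=O)–O–C with C on the carbonyl side → ester.

ester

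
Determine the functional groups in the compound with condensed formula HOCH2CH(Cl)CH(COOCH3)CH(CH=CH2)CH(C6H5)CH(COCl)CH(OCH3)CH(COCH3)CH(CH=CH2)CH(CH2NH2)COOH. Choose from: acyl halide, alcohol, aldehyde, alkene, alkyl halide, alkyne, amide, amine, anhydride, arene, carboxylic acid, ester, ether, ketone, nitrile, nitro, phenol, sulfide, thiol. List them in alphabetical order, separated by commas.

Reading the structure from left to right:
  HOCH2: HO– on an sp³ carbon → alcohol.
  CH(Cl): halogen on an sp³ carbon → alkyl halide.
  CH(COOCH3): pendant –COOCH3: carbonyl C bonded to C and –OCH3 → ester.
  CH(CH=CH2): pendant –CH=CH2: C=C double bond → alkene.
  CH(C6H5): pendant –C6H5: benzene ring → arene.
  CH(COCl): pendant –C(=O)X: carbonyl C bonded to C and halogen → acyl halide.
  CH(OCH3): pendant –OCH3: C–O–C with sp³ C, no adjacent C=O → ether.
  CH(COCH3): pendant –COCH3: carbonyl C bonded to two carbons → ketone.
  CH(CH=CH2): pendant –CH=CH2: C=C double bond → alkene.
  CH(CH2NH2): pendant –CH2NH2: N on sp³ C, no adjacent C=O → amine.
  COOH: –COOH: carbonyl C bonded to –OH and C → carboxylic acid (the –OH is not a separate alcohol).

acyl halide, alcohol, alkene, alkyl halide, amine, arene, carboxylic acid, ester, ether, ketone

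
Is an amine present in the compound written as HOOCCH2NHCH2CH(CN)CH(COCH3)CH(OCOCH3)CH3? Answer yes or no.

Taking each segment in turn:
  HOOC: –COOH: carbonyl C bonded to –OH and C → carboxylic acid (the –OH is not a separate alcohol).
  CH2NHCH2: C–N–C with sp³ carbons and no adjacent C=O → amine (secondary).
  CH(CN): pendant –C≡N: nitrile.
  CH(COCH3): pendant –COCH3: carbonyl C bonded to two carbons → ketone.
  CH(OCOCH3): pendant –OC(=O)CH3: an acyloxy group → ester.
The CH2NHCH2 segment supplies the amine: C–N–C with sp³ carbons and no adjacent C=O → amine (secondary).

yes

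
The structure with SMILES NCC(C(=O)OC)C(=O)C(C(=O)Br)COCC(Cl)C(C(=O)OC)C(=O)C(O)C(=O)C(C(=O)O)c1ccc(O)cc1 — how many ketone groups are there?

Reading the structure from left to right:
  H2NCH2: –NH2 on an sp³ carbon with no adjacent C=O → amine.
  CH(COOCH3): pendant –COOCH3: carbonyl C bonded to C and –OCH3 → ester.
  CO: –C(=O)– with carbon on both sides → ketone.
  CH(COBr): pendant –C(=O)X: carbonyl C bonded to C and halogen → acyl halide.
  CH2OCH2: C–O–C with sp³ carbons on both sides and no adjacent C=O → ether.
  CH(Cl): halogen on an sp³ carbon → alkyl halide.
  CH(COOCH3): pendant –COOCH3: carbonyl C bonded to C and –OCH3 → ester.
  CO: –C(=O)– with carbon on both sides → ketone.
  CH(OH): –OH on an sp³ carbon → alcohol (secondary).
  CO: –C(=O)– with carbon on both sides → ketone.
  CH(COOH): pendant –COOH: carbonyl C bonded to C and –OH → carboxylic acid.
  C6H4OH: –OH attached directly to an aromatic ring → phenol (not alcohol); the ring itself is an arene.
Ketone appears at: CO, CO, CO → 3.

3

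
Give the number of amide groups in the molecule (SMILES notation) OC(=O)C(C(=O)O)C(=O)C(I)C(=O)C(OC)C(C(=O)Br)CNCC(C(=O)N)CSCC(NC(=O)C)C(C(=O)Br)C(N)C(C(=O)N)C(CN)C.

3

–COOH: carbonyl C bonded to –OH and C → carboxylic acid (the –OH is not a separate alcohol).
pendant –COOH: carbonyl C bonded to C and –OH → carboxylic acid.
–C(=O)– with carbon on both sides → ketone.
halogen on an sp³ carbon → alkyl halide.
–C(=O)– with carbon on both sides → ketone.
pendant –OCH3: C–O–C with sp³ C, no adjacent C=O → ether.
pendant –C(=O)X: carbonyl C bonded to C and halogen → acyl halide.
C–N–C with sp³ carbons and no adjacent C=O → amine (secondary).
pendant –CONH2: carbonyl C bonded to C and N → amide.
C–S–C linkage → sulfide (thioether).
pendant –NHC(=O)CH3: N bonded to a carbonyl → amide (not amine).
pendant –C(=O)X: carbonyl C bonded to C and halogen → acyl halide.
–NH2 on an sp³ carbon with no adjacent C=O → amine.
pendant –CONH2: carbonyl C bonded to C and N → amide.
pendant –CH2NH2: N on sp³ C, no adjacent C=O → amine.
Amide appears at: CH(CONH2), CH(NHCOCH3), CH(CONH2) → 3.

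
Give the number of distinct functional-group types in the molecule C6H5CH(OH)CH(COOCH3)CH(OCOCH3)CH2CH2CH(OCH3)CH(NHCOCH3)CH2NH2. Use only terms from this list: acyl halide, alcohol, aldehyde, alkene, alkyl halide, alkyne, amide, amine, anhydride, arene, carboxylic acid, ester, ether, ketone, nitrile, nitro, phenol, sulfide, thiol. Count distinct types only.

C6H5– phenyl ring → arene.
–OH on an sp³ carbon → alcohol (secondary).
pendant –COOCH3: carbonyl C bonded to C and –OCH3 → ester.
pendant –OC(=O)CH3: an acyloxy group → ester.
pendant –OCH3: C–O–C with sp³ C, no adjacent C=O → ether.
pendant –NHC(=O)CH3: N bonded to a carbonyl → amide (not amine).
–NH2 on an sp³ carbon with no adjacent C=O → amine.
Distinct types present: alcohol, amide, amine, arene, ester, ether.

6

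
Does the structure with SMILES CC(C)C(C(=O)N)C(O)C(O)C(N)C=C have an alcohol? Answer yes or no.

Taking each segment in turn:
  CH(CONH2): pendant –CONH2: carbonyl C bonded to C and N → amide.
  CH(OH): –OH on an sp³ carbon → alcohol (secondary).
  CH(OH): –OH on an sp³ carbon → alcohol (secondary).
  CH(NH2): –NH2 on an sp³ carbon with no adjacent C=O → amine.
  CH=CH2: C=C double bond → alkene.
The CH(OH) segment supplies the alcohol: –OH on an sp³ carbon → alcohol (secondary).

yes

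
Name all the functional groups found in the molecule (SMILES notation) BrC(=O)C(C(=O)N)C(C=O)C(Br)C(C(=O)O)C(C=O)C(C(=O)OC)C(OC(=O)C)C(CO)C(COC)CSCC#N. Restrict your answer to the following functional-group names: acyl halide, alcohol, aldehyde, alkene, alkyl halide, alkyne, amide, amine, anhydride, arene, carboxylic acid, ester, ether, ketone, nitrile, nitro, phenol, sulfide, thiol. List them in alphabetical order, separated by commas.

acyl halide, alcohol, aldehyde, alkyl halide, amide, carboxylic acid, ester, ether, nitrile, sulfide

–C(=O)Br: carbonyl C bonded to C and to a halogen → acyl halide (not alkyl halide).
pendant –CONH2: carbonyl C bonded to C and N → amide.
pendant –CHO: carbonyl C bonded to C and H → aldehyde.
halogen on an sp³ carbon → alkyl halide.
pendant –COOH: carbonyl C bonded to C and –OH → carboxylic acid.
pendant –CHO: carbonyl C bonded to C and H → aldehyde.
pendant –COOCH3: carbonyl C bonded to C and –OCH3 → ester.
pendant –OC(=O)CH3: an acyloxy group → ester.
pendant –CH2OH on an sp³ backbone C → alcohol.
pendant –CH2OCH3: C–O–C linkage → ether.
C–S–C linkage → sulfide (thioether).
–C≡N: carbon triple-bonded to nitrogen → nitrile.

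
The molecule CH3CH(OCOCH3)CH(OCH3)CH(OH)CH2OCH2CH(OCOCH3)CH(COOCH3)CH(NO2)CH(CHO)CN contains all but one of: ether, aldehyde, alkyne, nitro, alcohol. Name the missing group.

alkyne

nitro: present (CH(NO2) — –NO2 on an sp³ carbon → nitro (the N=O is not a carbonyl)).
alcohol: present (CH(OH) — –OH on an sp³ carbon → alcohol (secondary)).
aldehyde: present (CH(CHO) — pendant –CHO: carbonyl C bonded to C and H → aldehyde).
ether: present (CH(OCH3) — pendant –OCH3: C–O–C with sp³ C, no adjacent C=O → ether).
alkyne: absent. In CN, the triple bond is C≡N, not C≡C, so it is a nitrile.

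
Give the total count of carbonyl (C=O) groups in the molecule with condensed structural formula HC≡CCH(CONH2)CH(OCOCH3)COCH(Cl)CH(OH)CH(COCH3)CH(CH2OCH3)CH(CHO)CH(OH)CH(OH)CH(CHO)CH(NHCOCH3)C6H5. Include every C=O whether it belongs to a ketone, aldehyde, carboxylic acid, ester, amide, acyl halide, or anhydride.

CH(CONH2): amide, 1 C=O (running total 1).
CH(OCOCH3): ester, 1 C=O (running total 2).
CO: ketone, 1 C=O (running total 3).
CH(COCH3): ketone, 1 C=O (running total 4).
CH(CHO): aldehyde, 1 C=O (running total 5).
CH(CHO): aldehyde, 1 C=O (running total 6).
CH(NHCOCH3): amide, 1 C=O (running total 7).

7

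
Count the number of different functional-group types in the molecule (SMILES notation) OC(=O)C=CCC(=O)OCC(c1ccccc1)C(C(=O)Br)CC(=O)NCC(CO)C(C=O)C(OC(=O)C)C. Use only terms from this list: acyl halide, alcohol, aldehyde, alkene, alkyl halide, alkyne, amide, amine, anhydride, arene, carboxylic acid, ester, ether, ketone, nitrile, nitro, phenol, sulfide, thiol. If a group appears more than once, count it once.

8

Working along the chain:
  HOOC: –COOH: carbonyl C bonded to –OH and C → carboxylic acid (the –OH is not a separate alcohol).
  CH=CH: C=C double bond → alkene.
  CH2COOCH2: –C(=O)–O–C with C on the carbonyl side → ester.
  CH(C6H5): pendant –C6H5: benzene ring → arene.
  CH(COBr): pendant –C(=O)X: carbonyl C bonded to C and halogen → acyl halide.
  CH2CONHCH2: –C(=O)–N– linkage → amide (the N is not an amine).
  CH(CH2OH): pendant –CH2OH on an sp³ backbone C → alcohol.
  CH(CHO): pendant –CHO: carbonyl C bonded to C and H → aldehyde.
  CH(OCOCH3): pendant –OC(=O)CH3: an acyloxy group → ester.
Distinct types present: acyl halide, alcohol, aldehyde, alkene, amide, arene, carboxylic acid, ester.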